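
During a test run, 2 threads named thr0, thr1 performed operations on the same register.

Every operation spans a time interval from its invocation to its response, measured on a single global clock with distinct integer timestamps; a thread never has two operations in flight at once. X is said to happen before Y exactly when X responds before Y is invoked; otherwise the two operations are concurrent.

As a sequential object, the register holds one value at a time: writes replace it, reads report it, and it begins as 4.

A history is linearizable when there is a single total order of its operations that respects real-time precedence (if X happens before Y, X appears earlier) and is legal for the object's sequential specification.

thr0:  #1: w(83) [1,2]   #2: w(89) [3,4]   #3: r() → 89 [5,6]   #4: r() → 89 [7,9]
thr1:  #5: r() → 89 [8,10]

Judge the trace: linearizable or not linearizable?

a witness: #1, #2, #3, #4, #5
1. #1 w(83), leaving value 83
2. #2 w(89), leaving value 89
3. #3 r() → 89, leaving value 89
4. #4 r() → 89, leaving value 89
5. #5 r() → 89, leaving value 89

linearizable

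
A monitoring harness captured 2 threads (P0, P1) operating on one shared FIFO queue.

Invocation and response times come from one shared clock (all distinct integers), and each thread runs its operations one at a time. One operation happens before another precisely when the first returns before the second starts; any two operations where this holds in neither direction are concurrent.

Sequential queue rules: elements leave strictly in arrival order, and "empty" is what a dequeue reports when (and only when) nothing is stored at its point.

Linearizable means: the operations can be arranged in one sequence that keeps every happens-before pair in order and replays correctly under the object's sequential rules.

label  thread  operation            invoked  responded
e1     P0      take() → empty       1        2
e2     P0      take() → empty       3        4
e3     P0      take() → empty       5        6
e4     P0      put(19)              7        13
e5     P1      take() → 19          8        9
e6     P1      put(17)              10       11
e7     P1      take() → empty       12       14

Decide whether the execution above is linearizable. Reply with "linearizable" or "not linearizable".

cut after 13 events: linearizable; cut after 14 events (e7 responds, time 14): not linearizable
all 4 real-time-respecting orders fail — 7 completed FIFO queue operations, no legal replay
take e1, e2, e3, e4, e5, e6, e7: step 7 already fails, because e7 take() → empty cannot occur there
take e1, e2, e3, e5, e4, e6, e7: step 4 already fails, because e5 take() → 19 cannot occur there

not linearizable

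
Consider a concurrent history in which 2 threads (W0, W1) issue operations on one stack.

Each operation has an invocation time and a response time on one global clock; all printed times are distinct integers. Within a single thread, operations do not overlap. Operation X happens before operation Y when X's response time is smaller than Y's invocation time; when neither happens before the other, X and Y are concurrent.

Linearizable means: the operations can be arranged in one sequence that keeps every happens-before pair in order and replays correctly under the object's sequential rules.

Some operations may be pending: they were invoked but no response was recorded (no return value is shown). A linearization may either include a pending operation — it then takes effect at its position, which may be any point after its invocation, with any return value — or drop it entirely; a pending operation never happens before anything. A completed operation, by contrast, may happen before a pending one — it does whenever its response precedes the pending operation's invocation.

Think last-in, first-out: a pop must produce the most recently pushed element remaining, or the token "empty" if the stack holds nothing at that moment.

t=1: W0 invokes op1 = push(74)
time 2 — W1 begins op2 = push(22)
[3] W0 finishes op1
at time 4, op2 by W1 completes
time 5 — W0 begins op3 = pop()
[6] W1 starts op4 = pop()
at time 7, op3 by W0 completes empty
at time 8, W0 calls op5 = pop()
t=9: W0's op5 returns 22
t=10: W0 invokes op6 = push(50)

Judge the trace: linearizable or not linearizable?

cut after 6 events: linearizable; cut after 7 events (op3 responds, time 7): not linearizable
all 2 real-time-respecting orders fail — 3 completed stack operations, no legal replay
no completion choice of the 1 pending operation (op4) rescues it — every subset was tried
one such order, op1, op2, op3 (pending dropped), breaks at step 3 where op3 pop() → empty is illegal
one such order, op2, op1, op3 (pending dropped), breaks at step 3 where op3 pop() → empty is illegal

not linearizable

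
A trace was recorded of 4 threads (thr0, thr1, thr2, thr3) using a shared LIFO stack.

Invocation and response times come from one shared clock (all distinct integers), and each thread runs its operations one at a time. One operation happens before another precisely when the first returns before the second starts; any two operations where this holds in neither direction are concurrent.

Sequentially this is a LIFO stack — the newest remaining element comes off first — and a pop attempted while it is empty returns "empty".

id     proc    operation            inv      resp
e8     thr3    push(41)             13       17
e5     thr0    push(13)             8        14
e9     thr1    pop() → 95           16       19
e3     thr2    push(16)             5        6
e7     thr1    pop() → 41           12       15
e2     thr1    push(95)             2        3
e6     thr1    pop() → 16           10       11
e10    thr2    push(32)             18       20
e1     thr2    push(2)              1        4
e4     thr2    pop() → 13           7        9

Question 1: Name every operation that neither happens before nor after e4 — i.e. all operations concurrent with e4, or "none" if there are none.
e5

e4 runs from 7 to 9; window-overlapping ops are concurrent
e1 [1,4]: before
e2 [2,3]: before
e3 [5,6]: before
e5 [8,14]: concurrent
e6 [10,11]: after
e7 [12,15]: after
e8 [13,17]: after
e9 [16,19]: after
e10 [18,20]: after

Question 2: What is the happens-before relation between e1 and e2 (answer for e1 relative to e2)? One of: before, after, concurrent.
concurrent

e1 spans [1,4], e2 spans [2,3]
the intervals overlap in both directions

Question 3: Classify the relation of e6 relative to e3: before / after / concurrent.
after

e6 spans [10,11], e3 spans [5,6]
resp(e3)=6 < inv(e6)=10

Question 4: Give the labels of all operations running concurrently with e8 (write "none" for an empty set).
e5, e7, e9

concurrent with e8 ([13,17]): every op whose interval crosses 13..17
e1 [1,4]: before
e2 [2,3]: before
e3 [5,6]: before
e4 [7,9]: before
e5 [8,14]: concurrent
e6 [10,11]: before
e7 [12,15]: concurrent
e9 [16,19]: concurrent
e10 [18,20]: after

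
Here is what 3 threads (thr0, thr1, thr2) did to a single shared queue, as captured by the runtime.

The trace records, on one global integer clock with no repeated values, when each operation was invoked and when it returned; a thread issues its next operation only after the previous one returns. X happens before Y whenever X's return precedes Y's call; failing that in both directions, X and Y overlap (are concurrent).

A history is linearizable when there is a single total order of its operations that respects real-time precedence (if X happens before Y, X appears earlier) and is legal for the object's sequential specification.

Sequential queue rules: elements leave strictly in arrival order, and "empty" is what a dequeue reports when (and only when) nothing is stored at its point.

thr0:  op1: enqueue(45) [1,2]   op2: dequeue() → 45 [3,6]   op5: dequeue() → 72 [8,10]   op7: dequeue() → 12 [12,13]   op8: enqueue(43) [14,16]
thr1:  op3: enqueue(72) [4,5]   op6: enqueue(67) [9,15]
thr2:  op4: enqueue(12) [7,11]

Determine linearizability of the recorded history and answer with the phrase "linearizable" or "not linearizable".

linearizable

a witness: op1, op2, op3, op4, op5, op6, op7, op8
after step 1 (op1 enqueue(45)): queue <45>
after step 2 (op2 dequeue() → 45): queue <>
after step 3 (op3 enqueue(72)): queue <72>
after step 4 (op4 enqueue(12)): queue <72,12>
after step 5 (op5 dequeue() → 72): queue <12>
after step 6 (op6 enqueue(67)): queue <12,67>
after step 7 (op7 dequeue() → 12): queue <67>
after step 8 (op8 enqueue(43)): queue <67,43>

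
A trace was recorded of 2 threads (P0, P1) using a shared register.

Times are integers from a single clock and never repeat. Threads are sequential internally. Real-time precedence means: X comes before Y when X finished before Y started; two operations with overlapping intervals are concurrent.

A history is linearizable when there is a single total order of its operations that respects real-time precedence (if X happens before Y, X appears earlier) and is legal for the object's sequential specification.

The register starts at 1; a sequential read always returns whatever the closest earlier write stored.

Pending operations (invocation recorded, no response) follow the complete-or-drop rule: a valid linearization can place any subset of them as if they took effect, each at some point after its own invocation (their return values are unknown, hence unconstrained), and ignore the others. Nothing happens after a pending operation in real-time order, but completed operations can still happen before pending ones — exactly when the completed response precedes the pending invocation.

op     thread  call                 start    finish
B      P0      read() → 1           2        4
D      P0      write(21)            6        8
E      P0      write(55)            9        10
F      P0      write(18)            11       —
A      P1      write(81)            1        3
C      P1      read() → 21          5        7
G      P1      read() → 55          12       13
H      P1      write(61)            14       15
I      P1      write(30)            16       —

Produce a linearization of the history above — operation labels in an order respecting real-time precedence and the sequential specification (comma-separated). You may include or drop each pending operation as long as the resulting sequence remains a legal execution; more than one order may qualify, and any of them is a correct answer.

B, A, D, C, E, G, F, H

1. B read() → 1, leaving value 1
2. A write(81), leaving value 81
3. D write(21), leaving value 21
4. C read() → 21, leaving value 21
5. E write(55), leaving value 55
6. G read() → 55, leaving value 55
7. F write(18) (pending, included), leaving value 18
8. H write(61), leaving value 61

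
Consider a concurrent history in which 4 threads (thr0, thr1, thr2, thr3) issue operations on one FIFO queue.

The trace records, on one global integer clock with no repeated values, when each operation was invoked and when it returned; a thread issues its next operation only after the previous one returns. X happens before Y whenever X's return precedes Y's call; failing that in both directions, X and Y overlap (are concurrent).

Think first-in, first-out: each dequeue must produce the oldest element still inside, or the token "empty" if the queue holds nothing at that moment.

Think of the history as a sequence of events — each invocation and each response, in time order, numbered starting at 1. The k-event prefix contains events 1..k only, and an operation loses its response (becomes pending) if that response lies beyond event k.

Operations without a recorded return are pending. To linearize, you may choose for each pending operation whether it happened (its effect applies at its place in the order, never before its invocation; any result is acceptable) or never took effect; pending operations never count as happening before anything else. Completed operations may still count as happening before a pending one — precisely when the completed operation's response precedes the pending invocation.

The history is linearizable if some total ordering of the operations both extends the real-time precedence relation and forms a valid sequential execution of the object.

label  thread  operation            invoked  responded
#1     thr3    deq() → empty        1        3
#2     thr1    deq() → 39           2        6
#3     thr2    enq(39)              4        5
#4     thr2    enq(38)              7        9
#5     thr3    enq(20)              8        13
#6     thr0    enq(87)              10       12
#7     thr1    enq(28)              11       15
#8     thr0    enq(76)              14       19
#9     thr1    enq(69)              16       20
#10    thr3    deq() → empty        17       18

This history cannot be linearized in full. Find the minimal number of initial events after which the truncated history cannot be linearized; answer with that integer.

events 1..17 are linearizable, e.g. via #1, #3, #2, #4, #5, #6, #7:
after step 1 (#1 deq() → empty): queue <>
after step 2 (#3 enq(39)): queue <39>
after step 3 (#2 deq() → 39): queue <>
after step 4 (#4 enq(38)): queue <38>
after step 5 (#5 enq(20)): queue <38,20>
after step 6 (#6 enq(87)): queue <38,20,87>
after step 7 (#7 enq(28)): queue <38,20,87,28>
event 18 — #10's response, time 18 — after it, nothing linearizes
include/drop combinations of the 2 pending operations (#8, #9) were all tried; none helps
sample order #1, #2, #3, #4, #5, #6, #7, #10 (pending dropped) stalls at step 2 — #2 deq() → 39 has no legal effect
sample order #1, #2, #3, #4, #5, #7, #6, #10 (pending dropped) stalls at step 2 — #2 deq() → 39 has no legal effect

18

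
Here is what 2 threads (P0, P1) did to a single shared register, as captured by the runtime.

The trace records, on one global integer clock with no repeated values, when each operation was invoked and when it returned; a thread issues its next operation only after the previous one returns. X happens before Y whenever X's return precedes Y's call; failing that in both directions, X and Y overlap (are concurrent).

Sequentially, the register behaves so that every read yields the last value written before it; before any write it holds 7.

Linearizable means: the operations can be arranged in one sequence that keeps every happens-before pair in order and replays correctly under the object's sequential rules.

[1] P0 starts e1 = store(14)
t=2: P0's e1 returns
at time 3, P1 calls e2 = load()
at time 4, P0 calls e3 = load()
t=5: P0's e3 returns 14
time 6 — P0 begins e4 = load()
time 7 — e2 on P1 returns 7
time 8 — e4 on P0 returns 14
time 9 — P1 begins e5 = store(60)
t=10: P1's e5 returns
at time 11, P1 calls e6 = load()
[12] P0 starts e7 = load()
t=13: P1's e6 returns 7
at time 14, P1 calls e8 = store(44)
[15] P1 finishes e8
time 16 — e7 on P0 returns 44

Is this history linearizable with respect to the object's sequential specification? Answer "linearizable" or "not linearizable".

not linearizable

prefix check: 1..6 passes, 1..7 fails once e2's time-7 response joins
real-time-consistent orders of the 3 completed operations: 2 — all fail the register replay
no completion choice of the 1 pending operation (e4) rescues it — every subset was tried
one such order, e1, e2, e3 (pending dropped), breaks at step 2 where e2 load() → 7 is illegal
one such order, e1, e3, e2 (pending dropped), breaks at step 3 where e2 load() → 7 is illegal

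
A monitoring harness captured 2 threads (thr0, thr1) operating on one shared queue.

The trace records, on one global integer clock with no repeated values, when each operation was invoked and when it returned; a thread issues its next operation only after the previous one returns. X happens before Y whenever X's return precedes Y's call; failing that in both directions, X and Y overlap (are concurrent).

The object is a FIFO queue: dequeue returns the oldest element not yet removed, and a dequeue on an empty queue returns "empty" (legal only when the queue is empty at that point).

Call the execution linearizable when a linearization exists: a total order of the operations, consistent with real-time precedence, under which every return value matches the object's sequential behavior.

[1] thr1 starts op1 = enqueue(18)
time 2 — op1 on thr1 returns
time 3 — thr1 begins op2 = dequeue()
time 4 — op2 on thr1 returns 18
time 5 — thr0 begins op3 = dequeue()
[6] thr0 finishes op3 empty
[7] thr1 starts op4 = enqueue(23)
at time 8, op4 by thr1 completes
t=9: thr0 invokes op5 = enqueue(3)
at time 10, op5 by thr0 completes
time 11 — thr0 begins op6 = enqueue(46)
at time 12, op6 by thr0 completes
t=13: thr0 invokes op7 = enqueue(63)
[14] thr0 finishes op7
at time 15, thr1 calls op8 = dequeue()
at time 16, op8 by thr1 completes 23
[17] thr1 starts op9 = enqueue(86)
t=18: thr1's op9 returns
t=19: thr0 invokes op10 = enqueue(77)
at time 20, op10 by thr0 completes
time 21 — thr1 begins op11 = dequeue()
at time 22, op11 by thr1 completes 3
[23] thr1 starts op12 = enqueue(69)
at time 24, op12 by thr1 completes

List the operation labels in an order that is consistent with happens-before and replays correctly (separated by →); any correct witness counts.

1. op1 enqueue(18), leaving queue <18>
2. op2 dequeue() → 18, leaving queue <>
3. op3 dequeue() → empty, leaving queue <>
4. op4 enqueue(23), leaving queue <23>
5. op5 enqueue(3), leaving queue <23,3>
6. op6 enqueue(46), leaving queue <23,3,46>
7. op7 enqueue(63), leaving queue <23,3,46,63>
8. op8 dequeue() → 23, leaving queue <3,46,63>
9. op9 enqueue(86), leaving queue <3,46,63,86>
10. op10 enqueue(77), leaving queue <3,46,63,86,77>
11. op11 dequeue() → 3, leaving queue <46,63,86,77>
12. op12 enqueue(69), leaving queue <46,63,86,77,69>

op1 → op2 → op3 → op4 → op5 → op6 → op7 → op8 → op9 → op10 → op11 → op12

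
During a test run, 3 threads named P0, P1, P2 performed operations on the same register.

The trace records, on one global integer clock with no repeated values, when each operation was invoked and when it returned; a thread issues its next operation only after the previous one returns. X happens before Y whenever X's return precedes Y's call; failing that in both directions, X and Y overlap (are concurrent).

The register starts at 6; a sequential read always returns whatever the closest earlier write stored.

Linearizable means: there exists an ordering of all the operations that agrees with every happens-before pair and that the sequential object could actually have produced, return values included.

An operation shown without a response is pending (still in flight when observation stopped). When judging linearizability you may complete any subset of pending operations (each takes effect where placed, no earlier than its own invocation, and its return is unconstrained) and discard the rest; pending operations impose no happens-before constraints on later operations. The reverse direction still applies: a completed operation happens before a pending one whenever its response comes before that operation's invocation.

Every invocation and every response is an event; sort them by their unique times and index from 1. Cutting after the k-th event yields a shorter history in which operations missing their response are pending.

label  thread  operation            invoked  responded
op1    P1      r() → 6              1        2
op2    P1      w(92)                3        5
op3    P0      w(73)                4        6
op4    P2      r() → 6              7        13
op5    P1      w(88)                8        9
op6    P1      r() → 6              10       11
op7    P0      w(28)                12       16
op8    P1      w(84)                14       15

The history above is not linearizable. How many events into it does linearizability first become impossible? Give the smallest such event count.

11

events 1..10 are linearizable; a witness order is op1, op2, op3, op4, op5:
after step 1 (op1 r() → 6): value 6
after step 2 (op2 w(92)): value 92
after step 3 (op3 w(73)): value 73
after step 4 (op4 r() (pending, included)): value 73
after step 5 (op5 w(88)): value 88
event 11 — op6's response, time 11 — after it, nothing linearizes
no completion choice of the 1 pending operation (op4) rescues it — every subset was tried
e.g. op1, op2, op3, op5, op6 (pending dropped): illegal at step 5, since op6 r() → 6 cannot apply there
e.g. op1, op3, op2, op5, op6 (pending dropped): illegal at step 5, since op6 r() → 6 cannot apply there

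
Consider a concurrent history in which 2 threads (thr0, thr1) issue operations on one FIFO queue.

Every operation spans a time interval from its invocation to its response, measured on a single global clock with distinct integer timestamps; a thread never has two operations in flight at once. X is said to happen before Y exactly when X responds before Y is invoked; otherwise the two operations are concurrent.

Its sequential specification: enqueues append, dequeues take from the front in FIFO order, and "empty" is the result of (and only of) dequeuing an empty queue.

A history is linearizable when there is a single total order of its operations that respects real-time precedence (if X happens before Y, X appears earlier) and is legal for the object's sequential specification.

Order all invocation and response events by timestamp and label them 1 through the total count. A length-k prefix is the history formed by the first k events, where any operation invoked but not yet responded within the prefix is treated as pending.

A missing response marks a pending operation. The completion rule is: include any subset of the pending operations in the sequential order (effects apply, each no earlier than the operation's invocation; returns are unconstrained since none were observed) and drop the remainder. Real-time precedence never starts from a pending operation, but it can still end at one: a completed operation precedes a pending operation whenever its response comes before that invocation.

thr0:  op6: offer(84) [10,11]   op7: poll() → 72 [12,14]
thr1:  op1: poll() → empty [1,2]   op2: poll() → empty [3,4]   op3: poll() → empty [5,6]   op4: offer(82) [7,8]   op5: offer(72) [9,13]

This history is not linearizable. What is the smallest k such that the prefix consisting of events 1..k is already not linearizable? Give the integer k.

events 1..13 are linearizable, e.g. via op1, op2, op3, op4, op5, op6:
1. op1 poll() → empty, leaving queue <>
2. op2 poll() → empty, leaving queue <>
3. op3 poll() → empty, leaving queue <>
4. op4 offer(82), leaving queue <82>
5. op5 offer(72), leaving queue <82,72>
6. op6 offer(84), leaving queue <82,72,84>
at event 14 (op7's time-14 response) nothing linearizes any more
e.g. op1, op2, op3, op4, op5, op6, op7: illegal at step 7, since op7 poll() → 72 cannot apply there
e.g. op1, op2, op3, op4, op6, op5, op7: illegal at step 7, since op7 poll() → 72 cannot apply there

14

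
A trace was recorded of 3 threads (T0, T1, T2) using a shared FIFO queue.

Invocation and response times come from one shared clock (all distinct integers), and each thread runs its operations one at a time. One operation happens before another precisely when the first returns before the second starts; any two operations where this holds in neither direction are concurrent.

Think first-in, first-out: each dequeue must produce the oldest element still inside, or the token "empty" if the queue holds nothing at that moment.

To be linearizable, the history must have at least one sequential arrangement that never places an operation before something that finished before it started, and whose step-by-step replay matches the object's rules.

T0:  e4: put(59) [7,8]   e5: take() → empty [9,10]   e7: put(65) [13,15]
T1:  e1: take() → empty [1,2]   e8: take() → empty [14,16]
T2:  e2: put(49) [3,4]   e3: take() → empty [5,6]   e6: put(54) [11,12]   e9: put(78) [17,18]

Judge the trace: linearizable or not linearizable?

prefix check: 1..5 passes, 1..6 fails once e3's time-6 response joins
one real-time candidate order over the 3 completed operations — the FIFO queue replay rejects it
one such order, e1, e2, e3, breaks at step 3 where e3 take() → empty is illegal

not linearizable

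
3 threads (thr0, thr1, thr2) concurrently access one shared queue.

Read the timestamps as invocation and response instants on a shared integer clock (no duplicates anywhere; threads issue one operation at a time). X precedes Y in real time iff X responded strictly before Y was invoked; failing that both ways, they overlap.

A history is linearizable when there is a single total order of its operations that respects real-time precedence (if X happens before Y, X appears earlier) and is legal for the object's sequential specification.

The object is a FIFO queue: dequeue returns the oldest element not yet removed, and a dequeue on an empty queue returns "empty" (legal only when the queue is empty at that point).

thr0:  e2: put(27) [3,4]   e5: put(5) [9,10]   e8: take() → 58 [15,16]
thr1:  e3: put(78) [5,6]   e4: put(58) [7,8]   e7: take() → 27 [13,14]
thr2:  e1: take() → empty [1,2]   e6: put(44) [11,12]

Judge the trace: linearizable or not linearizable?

cut after 15 events: linearizable; cut after 16 events (e8 responds, time 16): not linearizable
exhaustive check: the 8 completed queue ops admit one real-time order; illegal
take e1, e2, e3, e4, e5, e6, e7, e8: step 8 already fails, because e8 take() → 58 cannot occur there

not linearizable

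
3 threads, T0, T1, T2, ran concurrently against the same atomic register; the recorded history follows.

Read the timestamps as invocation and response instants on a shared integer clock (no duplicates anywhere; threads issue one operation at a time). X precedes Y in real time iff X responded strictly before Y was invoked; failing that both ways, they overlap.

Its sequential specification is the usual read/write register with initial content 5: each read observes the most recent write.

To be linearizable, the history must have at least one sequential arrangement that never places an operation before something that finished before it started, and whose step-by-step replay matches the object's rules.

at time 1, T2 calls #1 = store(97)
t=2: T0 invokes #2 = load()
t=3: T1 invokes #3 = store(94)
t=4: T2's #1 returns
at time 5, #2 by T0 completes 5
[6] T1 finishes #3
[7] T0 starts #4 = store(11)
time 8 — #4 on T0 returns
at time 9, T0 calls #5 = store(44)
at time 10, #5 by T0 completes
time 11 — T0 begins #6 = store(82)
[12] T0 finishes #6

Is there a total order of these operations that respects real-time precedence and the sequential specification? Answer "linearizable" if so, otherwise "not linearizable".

linearizable

a witness: #2, #1, #3, #4, #5, #6
1. #2 load() → 5, leaving value 5
2. #1 store(97), leaving value 97
3. #3 store(94), leaving value 94
4. #4 store(11), leaving value 11
5. #5 store(44), leaving value 44
6. #6 store(82), leaving value 82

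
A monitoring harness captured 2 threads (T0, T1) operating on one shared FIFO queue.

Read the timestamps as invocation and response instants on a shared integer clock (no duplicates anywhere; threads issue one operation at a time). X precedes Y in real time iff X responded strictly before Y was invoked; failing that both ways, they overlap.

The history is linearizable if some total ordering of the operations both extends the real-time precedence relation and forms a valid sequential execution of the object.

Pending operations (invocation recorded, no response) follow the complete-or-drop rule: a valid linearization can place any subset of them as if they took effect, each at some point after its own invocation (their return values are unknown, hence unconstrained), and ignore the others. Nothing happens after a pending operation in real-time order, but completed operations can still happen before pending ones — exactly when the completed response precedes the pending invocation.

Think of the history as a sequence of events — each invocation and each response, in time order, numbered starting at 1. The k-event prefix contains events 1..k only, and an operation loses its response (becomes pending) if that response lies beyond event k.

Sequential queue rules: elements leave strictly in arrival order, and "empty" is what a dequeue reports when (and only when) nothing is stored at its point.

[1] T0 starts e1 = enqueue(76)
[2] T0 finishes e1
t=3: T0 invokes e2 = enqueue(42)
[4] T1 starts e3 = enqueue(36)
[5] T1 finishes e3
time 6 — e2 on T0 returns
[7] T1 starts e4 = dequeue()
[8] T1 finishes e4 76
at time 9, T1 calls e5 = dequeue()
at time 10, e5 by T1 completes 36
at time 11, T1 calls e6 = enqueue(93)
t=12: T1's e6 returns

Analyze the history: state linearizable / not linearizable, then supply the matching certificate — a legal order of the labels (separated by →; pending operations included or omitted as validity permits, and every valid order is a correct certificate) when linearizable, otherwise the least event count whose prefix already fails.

1. e1 enqueue(76), leaving queue <76>
2. e3 enqueue(36), leaving queue <76,36>
3. e2 enqueue(42), leaving queue <76,36,42>
4. e4 dequeue() → 76, leaving queue <36,42>
5. e5 dequeue() → 36, leaving queue <42>
6. e6 enqueue(93), leaving queue <42,93>

linearizable — witness: e1 → e3 → e2 → e4 → e5 → e6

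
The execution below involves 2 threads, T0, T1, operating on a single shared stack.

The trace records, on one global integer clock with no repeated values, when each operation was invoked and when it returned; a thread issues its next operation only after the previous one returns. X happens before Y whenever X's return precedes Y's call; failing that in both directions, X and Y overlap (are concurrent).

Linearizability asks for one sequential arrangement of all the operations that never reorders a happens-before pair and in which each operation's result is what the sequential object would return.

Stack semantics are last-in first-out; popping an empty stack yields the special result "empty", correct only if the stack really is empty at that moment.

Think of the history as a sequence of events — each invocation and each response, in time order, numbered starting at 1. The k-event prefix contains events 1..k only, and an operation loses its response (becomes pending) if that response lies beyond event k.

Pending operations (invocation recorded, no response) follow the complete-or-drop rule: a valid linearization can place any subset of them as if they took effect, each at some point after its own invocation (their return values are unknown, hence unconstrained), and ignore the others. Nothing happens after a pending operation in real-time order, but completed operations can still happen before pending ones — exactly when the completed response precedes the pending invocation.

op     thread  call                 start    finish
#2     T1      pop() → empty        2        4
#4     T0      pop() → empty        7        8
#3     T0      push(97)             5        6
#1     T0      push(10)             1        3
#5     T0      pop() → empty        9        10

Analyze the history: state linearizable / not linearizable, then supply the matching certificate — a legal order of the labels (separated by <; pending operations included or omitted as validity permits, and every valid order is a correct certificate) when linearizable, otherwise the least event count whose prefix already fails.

cut after 7 events: linearizable; cut after 8 events (#4 responds, time 8): not linearizable
4 completed operations, 2 real-time-consistent orders — every stack replay fails
e.g. #1, #2, #3, #4: illegal at step 2, since #2 pop() → empty cannot apply there
e.g. #2, #1, #3, #4: illegal at step 4, since #4 pop() → empty cannot apply there

not linearizable — minimal violating prefix: 8 events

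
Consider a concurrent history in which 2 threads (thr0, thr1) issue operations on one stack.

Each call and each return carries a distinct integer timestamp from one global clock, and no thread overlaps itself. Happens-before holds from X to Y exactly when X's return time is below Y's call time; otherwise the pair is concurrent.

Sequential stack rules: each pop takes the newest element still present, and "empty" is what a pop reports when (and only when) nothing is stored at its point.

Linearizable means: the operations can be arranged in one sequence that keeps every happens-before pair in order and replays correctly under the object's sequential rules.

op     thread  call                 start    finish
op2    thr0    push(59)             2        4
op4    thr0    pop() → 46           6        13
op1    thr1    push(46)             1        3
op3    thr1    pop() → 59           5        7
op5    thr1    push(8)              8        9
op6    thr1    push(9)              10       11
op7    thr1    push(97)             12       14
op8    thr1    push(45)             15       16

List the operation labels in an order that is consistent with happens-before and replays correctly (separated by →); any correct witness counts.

op1 → op2 → op3 → op4 → op5 → op6 → op7 → op8

1. op1 push(46), leaving stack <46>
2. op2 push(59), leaving stack <46,59>
3. op3 pop() → 59, leaving stack <46>
4. op4 pop() → 46, leaving stack <>
5. op5 push(8), leaving stack <8>
6. op6 push(9), leaving stack <8,9>
7. op7 push(97), leaving stack <8,9,97>
8. op8 push(45), leaving stack <8,9,97,45>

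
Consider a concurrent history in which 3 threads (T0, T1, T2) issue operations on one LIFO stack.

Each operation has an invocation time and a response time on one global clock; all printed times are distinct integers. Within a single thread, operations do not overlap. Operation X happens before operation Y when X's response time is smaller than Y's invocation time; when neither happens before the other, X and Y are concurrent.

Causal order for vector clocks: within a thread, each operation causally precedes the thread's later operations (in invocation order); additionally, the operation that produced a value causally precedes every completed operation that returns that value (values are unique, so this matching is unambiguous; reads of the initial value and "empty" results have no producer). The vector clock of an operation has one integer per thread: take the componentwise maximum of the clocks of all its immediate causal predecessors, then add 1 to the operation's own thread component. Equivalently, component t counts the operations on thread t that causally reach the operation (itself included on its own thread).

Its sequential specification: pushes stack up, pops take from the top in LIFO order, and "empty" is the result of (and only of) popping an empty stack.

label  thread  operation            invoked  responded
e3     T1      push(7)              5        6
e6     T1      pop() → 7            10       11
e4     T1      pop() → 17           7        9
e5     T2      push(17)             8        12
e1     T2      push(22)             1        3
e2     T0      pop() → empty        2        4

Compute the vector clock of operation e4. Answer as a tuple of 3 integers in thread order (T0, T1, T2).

VC(e1, invoked at 1): no causal predecessors; +1 on T2 → (0, 0, 1)
VC(e3, invoked at 5): no causal predecessors; +1 on T1 → (0, 1, 0)
VC(e2, invoked at 2): no causal predecessors; +1 on T0 → (1, 0, 0)
invoked at 8, e5 merges VC(e1)=(0, 0, 1) and bumps T2's slot → (0, 0, 2)
invoked at 7, e4 merges VC(e3)=(0, 1, 0), VC(e5)=(0, 0, 2) and bumps T1's slot → (0, 2, 2)
invoked at 10, e6 merges VC(e3)=(0, 1, 0), VC(e4)=(0, 2, 2) and bumps T1's slot → (0, 3, 2)
target: VC(e4) = (0, 2, 2)

(0, 2, 2)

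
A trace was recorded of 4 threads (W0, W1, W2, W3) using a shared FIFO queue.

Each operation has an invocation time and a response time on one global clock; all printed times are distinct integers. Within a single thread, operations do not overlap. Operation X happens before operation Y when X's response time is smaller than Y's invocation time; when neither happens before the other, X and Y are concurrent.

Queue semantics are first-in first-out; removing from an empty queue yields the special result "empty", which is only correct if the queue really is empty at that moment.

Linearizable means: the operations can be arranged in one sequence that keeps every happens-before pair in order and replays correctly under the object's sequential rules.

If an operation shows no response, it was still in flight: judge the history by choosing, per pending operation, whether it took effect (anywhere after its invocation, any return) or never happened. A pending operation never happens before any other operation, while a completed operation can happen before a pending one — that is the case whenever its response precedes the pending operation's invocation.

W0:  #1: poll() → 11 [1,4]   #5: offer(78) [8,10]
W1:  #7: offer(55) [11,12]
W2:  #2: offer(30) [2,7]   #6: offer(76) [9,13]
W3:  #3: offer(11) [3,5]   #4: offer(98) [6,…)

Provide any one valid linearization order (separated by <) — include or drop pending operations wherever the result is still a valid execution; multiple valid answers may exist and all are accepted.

1. #3 offer(11), leaving queue <11>
2. #1 poll() → 11, leaving queue <>
3. #2 offer(30), leaving queue <30>
4. #4 offer(98) (pending, included), leaving queue <30,98>
5. #5 offer(78), leaving queue <30,98,78>
6. #6 offer(76), leaving queue <30,98,78,76>
7. #7 offer(55), leaving queue <30,98,78,76,55>

#3 < #1 < #2 < #4 < #5 < #6 < #7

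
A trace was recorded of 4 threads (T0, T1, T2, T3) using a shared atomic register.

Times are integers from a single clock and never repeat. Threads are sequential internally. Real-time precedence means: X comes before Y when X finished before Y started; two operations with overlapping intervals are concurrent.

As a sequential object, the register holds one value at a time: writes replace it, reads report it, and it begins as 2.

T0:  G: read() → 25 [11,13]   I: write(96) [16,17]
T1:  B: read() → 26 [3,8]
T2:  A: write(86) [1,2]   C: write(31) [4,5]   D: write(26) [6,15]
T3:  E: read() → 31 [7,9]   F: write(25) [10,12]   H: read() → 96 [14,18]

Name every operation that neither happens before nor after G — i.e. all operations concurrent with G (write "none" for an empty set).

G spans [11,13]; an op avoiding the whole window 11..13 is ordered, any other is concurrent
A [1,2]: before
B [3,8]: before
C [4,5]: before
D [6,15]: concurrent
E [7,9]: before
F [10,12]: concurrent
H [14,18]: after
I [16,17]: after

D, F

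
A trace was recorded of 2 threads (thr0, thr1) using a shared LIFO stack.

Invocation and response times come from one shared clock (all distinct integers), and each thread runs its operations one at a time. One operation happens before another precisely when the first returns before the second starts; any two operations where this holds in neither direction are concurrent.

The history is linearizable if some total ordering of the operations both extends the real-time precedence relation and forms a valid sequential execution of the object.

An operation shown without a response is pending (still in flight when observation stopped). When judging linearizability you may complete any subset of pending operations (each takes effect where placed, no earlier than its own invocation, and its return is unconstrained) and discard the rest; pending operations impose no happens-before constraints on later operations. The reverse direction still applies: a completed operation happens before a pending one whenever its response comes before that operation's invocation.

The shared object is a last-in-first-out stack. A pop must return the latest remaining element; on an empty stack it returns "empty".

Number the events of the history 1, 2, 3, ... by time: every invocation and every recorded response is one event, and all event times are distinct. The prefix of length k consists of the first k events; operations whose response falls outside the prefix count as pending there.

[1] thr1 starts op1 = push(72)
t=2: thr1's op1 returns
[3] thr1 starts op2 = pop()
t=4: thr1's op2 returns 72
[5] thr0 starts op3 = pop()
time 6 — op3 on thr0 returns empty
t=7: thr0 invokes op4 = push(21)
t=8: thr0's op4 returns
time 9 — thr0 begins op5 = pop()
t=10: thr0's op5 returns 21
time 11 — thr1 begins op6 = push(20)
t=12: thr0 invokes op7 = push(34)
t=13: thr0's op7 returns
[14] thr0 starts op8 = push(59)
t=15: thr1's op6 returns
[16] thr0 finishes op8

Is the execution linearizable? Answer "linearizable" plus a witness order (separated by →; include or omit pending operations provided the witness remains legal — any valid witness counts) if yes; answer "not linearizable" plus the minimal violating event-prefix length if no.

1. op1 push(72), leaving stack <72>
2. op2 pop() → 72, leaving stack <>
3. op3 pop() → empty, leaving stack <>
4. op4 push(21), leaving stack <21>
5. op5 pop() → 21, leaving stack <>
6. op6 push(20), leaving stack <20>
7. op7 push(34), leaving stack <20,34>
8. op8 push(59), leaving stack <20,34,59>

linearizable — witness: op1 → op2 → op3 → op4 → op5 → op6 → op7 → op8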